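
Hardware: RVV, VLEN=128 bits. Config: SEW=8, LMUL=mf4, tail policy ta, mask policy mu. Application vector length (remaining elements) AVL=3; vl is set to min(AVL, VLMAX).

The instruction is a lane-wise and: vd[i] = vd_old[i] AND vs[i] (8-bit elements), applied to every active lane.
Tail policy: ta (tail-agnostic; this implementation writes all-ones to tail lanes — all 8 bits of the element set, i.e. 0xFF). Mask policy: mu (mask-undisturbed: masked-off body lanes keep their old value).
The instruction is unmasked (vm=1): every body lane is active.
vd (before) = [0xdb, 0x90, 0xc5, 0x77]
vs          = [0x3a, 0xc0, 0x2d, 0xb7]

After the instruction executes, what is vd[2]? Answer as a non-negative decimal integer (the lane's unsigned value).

vd[2] = 5

VLMAX = VLEN×LMUL/SEW = 128×1/4/8 = 4
AVL=3 ≤ VLMAX=4, so vl = 3
vd[0] and(0xdb,0x3a) -> 0x1a
vd[1] and(0x90,0xc0) -> 0x80
vd[2] and(0xc5,0x2d) -> 0x05
vd[3] tail/ones -> 0xff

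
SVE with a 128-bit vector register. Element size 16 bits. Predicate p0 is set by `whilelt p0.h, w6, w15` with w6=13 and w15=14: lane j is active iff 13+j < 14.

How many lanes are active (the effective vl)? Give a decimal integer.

vl = 1

register lanes = 128/16 = 8
p0[j] = (13+j < 14); true for j=0..0 → 1 lanes set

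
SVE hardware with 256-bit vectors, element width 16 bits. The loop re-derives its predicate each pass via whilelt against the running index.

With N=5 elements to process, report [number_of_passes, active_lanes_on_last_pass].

[iterations, last_vl] = [1, 5]

256-bit reg / 16-bit elem → 16 lanes
N=5: ⌈5/16⌉ = 1 iters; last vl = 5 − 0×16 = 5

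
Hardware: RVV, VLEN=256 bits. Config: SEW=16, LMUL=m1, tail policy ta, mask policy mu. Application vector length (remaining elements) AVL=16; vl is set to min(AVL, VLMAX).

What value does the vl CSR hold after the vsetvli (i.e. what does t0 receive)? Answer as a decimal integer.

lanes per group: 256·1/16 = 16
vl = min(AVL, VLMAX) = min(16, 16) = 16

vl = 16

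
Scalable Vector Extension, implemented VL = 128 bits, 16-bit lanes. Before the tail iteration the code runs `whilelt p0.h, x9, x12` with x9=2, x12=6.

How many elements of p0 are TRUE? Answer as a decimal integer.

vl = 4

128-bit reg / 16-bit elem → 8 lanes
p0[j] = (2+j < 6); true for j=0..3 → 4 lanes set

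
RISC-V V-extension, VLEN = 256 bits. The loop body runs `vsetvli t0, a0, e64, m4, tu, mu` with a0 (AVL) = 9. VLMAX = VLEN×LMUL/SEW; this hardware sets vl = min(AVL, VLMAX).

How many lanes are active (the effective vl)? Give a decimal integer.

vl = 9

VLMAX = VLEN×LMUL/SEW = 256×4/64 = 16
vl ← min(9, 16) = 9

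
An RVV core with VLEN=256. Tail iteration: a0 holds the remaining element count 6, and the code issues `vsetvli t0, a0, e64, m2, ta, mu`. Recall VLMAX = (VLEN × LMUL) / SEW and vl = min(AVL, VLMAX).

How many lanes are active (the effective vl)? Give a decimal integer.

VLMAX = VLEN×LMUL/SEW = 256×2/64 = 8
AVL=6 ≤ VLMAX=8, so vl = 6

vl = 6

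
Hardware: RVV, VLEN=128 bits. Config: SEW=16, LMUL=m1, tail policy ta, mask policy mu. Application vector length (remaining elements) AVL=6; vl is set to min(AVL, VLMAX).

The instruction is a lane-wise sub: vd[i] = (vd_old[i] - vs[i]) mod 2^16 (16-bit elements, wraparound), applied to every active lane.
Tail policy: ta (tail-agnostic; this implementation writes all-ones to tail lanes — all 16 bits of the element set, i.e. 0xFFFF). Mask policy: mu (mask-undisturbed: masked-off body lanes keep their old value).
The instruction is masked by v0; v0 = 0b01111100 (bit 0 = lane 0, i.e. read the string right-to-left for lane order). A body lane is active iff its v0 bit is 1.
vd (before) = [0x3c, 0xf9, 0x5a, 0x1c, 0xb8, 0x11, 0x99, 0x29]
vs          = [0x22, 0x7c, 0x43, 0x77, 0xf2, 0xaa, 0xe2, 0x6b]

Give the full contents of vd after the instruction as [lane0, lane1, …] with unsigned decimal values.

lanes per group: 128·1/16 = 8
vl ← min(6, 8) = 6
lane  0: mask-off/keep ⇒ 0x3c
lane  1: mask-off/keep ⇒ 0xf9
lane  2: sub(0x5a,0x43) ⇒ 0x17
lane  3: sub(0x1c,0x77) ⇒ 0xffa5
lane  4: sub(0xb8,0xf2) ⇒ 0xffc6
lane  5: sub(0x11,0xaa) ⇒ 0xff67
lane  6: tail/ones ⇒ 0xffff
lane  7: tail/ones ⇒ 0xffff

vd = [60, 249, 23, 65445, 65478, 65383, 65535, 65535]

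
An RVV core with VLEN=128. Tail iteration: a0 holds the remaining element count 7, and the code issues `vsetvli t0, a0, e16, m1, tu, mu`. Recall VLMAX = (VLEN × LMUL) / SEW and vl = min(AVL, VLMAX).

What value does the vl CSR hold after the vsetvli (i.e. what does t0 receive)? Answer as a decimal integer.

vl = 7

lanes per group: 128·1/16 = 8
vl ← min(7, 8) = 7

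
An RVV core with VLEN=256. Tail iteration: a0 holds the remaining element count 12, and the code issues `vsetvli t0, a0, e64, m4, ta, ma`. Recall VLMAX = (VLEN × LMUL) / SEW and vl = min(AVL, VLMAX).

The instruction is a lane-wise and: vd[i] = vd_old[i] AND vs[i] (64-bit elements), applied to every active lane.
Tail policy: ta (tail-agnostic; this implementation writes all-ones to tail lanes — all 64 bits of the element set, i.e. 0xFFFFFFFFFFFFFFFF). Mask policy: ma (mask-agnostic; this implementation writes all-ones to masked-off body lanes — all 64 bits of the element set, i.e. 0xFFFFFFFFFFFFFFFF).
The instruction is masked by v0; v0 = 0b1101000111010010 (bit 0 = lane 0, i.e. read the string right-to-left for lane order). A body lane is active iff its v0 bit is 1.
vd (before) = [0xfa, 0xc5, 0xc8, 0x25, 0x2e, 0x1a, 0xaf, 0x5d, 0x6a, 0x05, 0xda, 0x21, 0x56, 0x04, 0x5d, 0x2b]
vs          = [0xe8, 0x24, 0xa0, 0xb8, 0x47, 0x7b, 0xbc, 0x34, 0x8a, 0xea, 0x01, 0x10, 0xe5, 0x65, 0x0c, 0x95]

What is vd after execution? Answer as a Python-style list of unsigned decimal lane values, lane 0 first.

lanes per group: 256·4/64 = 16
AVL=12 ≤ VLMAX=16, so vl = 12
vd[0] mask-off/ones -> 0xffffffffffffffff
vd[1] and(0xc5,0x24) -> 0x04
vd[2] mask-off/ones -> 0xffffffffffffffff
vd[3] mask-off/ones -> 0xffffffffffffffff
vd[4] and(0x2e,0x47) -> 0x06
vd[5] mask-off/ones -> 0xffffffffffffffff
vd[6] and(0xaf,0xbc) -> 0xac
vd[7] and(0x5d,0x34) -> 0x14
vd[8] and(0x6a,0x8a) -> 0x0a
vd[9] mask-off/ones -> 0xffffffffffffffff
vd[10] mask-off/ones -> 0xffffffffffffffff
vd[11] mask-off/ones -> 0xffffffffffffffff
vd[12] tail/ones -> 0xffffffffffffffff
vd[13] tail/ones -> 0xffffffffffffffff
vd[14] tail/ones -> 0xffffffffffffffff
vd[15] tail/ones -> 0xffffffffffffffff

vd = [18446744073709551615, 4, 18446744073709551615, 18446744073709551615, 6, 18446744073709551615, 172, 20, 10, 18446744073709551615, 18446744073709551615, 18446744073709551615, 18446744073709551615, 18446744073709551615, 18446744073709551615, 18446744073709551615]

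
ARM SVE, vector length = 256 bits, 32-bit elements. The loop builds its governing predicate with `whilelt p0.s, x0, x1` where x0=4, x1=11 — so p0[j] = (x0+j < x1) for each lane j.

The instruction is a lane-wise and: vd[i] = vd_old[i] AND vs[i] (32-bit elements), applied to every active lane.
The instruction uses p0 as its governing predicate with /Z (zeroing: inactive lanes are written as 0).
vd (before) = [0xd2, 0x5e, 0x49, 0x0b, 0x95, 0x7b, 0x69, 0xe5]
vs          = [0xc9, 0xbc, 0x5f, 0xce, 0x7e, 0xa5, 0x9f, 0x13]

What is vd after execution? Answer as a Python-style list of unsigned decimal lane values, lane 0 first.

register lanes = 256/32 = 8
whilelt: lane j active iff 4+j < 11 → j < 7 → 7 active
vd[0] and(0xd2,0xc9) -> 0xc0
vd[1] and(0x5e,0xbc) -> 0x1c
vd[2] and(0x49,0x5f) -> 0x49
vd[3] and(0x0b,0xce) -> 0x0a
vd[4] and(0x95,0x7e) -> 0x14
vd[5] and(0x7b,0xa5) -> 0x21
vd[6] and(0x69,0x9f) -> 0x09
vd[7] tail/zero -> 0x00

vd = [192, 28, 73, 10, 20, 33, 9, 0]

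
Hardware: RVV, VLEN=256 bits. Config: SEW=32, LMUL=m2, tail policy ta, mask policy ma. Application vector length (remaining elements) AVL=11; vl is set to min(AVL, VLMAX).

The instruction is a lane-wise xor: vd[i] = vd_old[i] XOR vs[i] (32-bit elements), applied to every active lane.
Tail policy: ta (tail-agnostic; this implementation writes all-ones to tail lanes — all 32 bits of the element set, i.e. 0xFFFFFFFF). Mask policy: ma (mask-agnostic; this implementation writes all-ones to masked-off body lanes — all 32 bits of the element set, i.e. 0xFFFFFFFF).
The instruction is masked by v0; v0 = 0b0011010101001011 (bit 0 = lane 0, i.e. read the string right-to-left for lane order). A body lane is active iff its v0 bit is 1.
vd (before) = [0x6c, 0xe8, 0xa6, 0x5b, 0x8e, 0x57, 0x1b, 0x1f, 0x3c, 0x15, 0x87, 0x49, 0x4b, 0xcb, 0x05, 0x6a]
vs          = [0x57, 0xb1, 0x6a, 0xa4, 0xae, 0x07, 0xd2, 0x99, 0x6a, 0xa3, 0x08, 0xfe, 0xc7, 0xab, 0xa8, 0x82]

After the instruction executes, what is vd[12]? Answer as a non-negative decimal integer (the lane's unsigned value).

vd[12] = 4294967295

VLMAX = (256 × 2) / 32 = 16 lanes
AVL=11 ≤ VLMAX=16, so vl = 11
  i=0: xor(0x6c,0x57) → 59
  i=1: xor(0xe8,0xb1) → 89
  i=2: mask-off/ones → 4294967295
  i=3: xor(0x5b,0xa4) → 255
  i=4: mask-off/ones → 4294967295
  i=5: mask-off/ones → 4294967295
  i=6: xor(0x1b,0xd2) → 201
  i=7: mask-off/ones → 4294967295
  i=8: xor(0x3c,0x6a) → 86
  i=9: mask-off/ones → 4294967295
  i=10: xor(0x87,0x08) → 143
  i=11: tail/ones → 4294967295
  i=12: tail/ones → 4294967295
  i=13: tail/ones → 4294967295
  i=14: tail/ones → 4294967295
  i=15: tail/ones → 4294967295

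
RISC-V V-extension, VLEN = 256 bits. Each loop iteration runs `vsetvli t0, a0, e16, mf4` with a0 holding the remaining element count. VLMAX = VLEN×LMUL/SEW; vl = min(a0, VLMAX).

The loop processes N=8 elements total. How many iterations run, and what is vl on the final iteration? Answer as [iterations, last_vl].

[iterations, last_vl] = [2, 4]

lanes per group: 256·1/4/16 = 4
8 elements at 4/iter → 2 passes, remainder 4 on the last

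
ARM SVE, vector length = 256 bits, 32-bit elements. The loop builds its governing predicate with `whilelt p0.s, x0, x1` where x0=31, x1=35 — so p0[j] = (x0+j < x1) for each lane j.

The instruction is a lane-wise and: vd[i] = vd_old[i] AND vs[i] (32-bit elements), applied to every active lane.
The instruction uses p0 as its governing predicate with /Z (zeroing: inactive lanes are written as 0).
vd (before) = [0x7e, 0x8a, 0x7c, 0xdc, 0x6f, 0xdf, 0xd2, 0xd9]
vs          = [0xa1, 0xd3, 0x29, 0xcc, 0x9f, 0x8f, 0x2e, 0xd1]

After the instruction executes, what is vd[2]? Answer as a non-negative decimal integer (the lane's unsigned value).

vd[2] = 40

256-bit reg / 32-bit elem → 8 lanes
active while 31+j < 35, i.e. j ∈ [0,4) capped at 8 ⇒ 4
[0] and(0x7e,0xa1) = 0x20
[1] and(0x8a,0xd3) = 0x82
[2] and(0x7c,0x29) = 0x28
[3] and(0xdc,0xcc) = 0xcc
[4] tail/zero = 0x00
[5] tail/zero = 0x00
[6] tail/zero = 0x00
[7] tail/zero = 0x00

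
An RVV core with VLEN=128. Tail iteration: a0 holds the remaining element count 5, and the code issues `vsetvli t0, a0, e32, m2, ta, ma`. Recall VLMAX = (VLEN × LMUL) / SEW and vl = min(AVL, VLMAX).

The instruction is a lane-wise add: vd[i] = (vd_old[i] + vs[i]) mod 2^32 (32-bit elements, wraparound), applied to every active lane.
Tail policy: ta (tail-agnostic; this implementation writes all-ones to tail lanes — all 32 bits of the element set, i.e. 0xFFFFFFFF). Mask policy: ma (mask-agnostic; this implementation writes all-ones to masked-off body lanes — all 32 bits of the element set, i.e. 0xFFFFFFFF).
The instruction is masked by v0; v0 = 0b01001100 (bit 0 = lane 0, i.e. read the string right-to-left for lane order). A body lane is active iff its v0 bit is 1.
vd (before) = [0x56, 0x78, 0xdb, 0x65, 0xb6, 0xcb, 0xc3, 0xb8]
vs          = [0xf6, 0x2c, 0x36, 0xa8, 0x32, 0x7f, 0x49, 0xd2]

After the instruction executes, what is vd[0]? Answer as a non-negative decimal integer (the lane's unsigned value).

lanes per group: 128·2/32 = 8
vl = min(AVL, VLMAX) = min(5, 8) = 5
lane  0: mask-off/ones ⇒ 0xffffffff
lane  1: mask-off/ones ⇒ 0xffffffff
lane  2: add(0xdb,0x36) ⇒ 0x111
lane  3: add(0x65,0xa8) ⇒ 0x10d
lane  4: mask-off/ones ⇒ 0xffffffff
lane  5: tail/ones ⇒ 0xffffffff
lane  6: tail/ones ⇒ 0xffffffff
lane  7: tail/ones ⇒ 0xffffffff

vd[0] = 4294967295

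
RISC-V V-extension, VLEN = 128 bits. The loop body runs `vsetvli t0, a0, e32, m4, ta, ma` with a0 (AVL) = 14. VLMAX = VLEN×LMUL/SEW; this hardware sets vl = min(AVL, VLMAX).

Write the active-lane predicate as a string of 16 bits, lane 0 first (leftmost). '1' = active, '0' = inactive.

VLMAX = (128 × 4) / 32 = 16 lanes
vl ← min(14, 16) = 14
bits (lane 0 leftmost): 1111111111111100

predicate = 1111111111111100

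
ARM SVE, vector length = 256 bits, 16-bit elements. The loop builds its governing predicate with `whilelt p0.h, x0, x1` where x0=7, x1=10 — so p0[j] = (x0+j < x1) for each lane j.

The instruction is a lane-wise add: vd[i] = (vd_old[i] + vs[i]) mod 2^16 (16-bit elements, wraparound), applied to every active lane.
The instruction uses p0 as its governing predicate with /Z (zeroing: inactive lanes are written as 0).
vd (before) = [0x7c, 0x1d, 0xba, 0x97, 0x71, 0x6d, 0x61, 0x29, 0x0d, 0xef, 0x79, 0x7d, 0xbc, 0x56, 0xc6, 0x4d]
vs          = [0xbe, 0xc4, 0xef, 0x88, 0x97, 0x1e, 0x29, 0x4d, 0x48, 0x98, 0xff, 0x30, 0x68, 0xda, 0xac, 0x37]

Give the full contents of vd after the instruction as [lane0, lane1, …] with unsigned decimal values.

vd = [314, 225, 425, 0, 0, 0, 0, 0, 0, 0, 0, 0, 0, 0, 0, 0]

256-bit reg / 16-bit elem → 16 lanes
p0[j] = (7+j < 10); true for j=0..2 → 3 lanes set
lane  0: add(0x7c,0xbe) ⇒ 0x13a
lane  1: add(0x1d,0xc4) ⇒ 0xe1
lane  2: add(0xba,0xef) ⇒ 0x1a9
lane  3: tail/zero ⇒ 0x00
lane  4: tail/zero ⇒ 0x00
lane  5: tail/zero ⇒ 0x00
lane  6: tail/zero ⇒ 0x00
lane  7: tail/zero ⇒ 0x00
lane  8: tail/zero ⇒ 0x00
lane  9: tail/zero ⇒ 0x00
lane 10: tail/zero ⇒ 0x00
lane 11: tail/zero ⇒ 0x00
lane 12: tail/zero ⇒ 0x00
lane 13: tail/zero ⇒ 0x00
lane 14: tail/zero ⇒ 0x00
lane 15: tail/zero ⇒ 0x00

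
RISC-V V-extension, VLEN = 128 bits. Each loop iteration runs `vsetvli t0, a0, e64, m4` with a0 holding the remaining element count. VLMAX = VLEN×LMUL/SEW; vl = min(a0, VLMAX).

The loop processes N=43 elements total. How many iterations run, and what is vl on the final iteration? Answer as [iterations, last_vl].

VLMAX = (128 × 4) / 64 = 8 lanes
N=43: ⌈43/8⌉ = 6 iters; last vl = 43 − 5×8 = 3

[iterations, last_vl] = [6, 3]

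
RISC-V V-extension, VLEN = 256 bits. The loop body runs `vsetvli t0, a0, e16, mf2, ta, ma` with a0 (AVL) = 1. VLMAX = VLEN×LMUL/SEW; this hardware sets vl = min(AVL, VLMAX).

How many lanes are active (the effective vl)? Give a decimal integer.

VLMAX = (256 × 1/2) / 16 = 8 lanes
AVL=1 ≤ VLMAX=8, so vl = 1

vl = 1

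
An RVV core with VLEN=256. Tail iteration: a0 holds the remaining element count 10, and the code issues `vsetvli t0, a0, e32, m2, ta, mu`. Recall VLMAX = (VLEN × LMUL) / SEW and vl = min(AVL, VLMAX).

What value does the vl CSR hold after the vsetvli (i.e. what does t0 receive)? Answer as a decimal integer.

vl = 10

lanes per group: 256·2/32 = 16
vl ← min(10, 16) = 10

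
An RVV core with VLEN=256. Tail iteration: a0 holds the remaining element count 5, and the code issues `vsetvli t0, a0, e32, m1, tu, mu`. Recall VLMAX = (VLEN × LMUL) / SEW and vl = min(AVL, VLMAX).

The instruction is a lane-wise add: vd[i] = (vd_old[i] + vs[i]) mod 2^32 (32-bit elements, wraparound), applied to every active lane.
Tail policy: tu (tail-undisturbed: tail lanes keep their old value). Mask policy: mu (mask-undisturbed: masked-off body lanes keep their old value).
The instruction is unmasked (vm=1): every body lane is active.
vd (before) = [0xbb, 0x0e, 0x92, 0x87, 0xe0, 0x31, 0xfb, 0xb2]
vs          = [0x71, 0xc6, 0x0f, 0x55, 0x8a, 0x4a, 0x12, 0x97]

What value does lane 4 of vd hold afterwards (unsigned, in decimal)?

VLMAX = (256 × 1) / 32 = 8 lanes
vl = min(AVL, VLMAX) = min(5, 8) = 5
vd[0] add(0xbb,0x71) -> 0x12c
vd[1] add(0x0e,0xc6) -> 0xd4
vd[2] add(0x92,0x0f) -> 0xa1
vd[3] add(0x87,0x55) -> 0xdc
vd[4] add(0xe0,0x8a) -> 0x16a
vd[5] tail/keep -> 0x31
vd[6] tail/keep -> 0xfb
vd[7] tail/keep -> 0xb2

vd[4] = 362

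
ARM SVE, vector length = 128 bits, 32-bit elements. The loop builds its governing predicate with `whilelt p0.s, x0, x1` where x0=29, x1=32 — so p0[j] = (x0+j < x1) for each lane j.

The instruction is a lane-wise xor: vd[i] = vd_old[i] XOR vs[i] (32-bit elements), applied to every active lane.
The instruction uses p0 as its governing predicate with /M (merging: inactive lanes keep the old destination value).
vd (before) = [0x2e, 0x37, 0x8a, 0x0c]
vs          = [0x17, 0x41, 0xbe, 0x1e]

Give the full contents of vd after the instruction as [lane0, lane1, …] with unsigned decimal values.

vd = [57, 118, 52, 12]

128-bit reg / 32-bit elem → 4 lanes
active while 29+j < 32, i.e. j ∈ [0,3) capped at 4 ⇒ 3
  i=0: xor(0x2e,0x17) → 57
  i=1: xor(0x37,0x41) → 118
  i=2: xor(0x8a,0xbe) → 52
  i=3: tail/keep → 12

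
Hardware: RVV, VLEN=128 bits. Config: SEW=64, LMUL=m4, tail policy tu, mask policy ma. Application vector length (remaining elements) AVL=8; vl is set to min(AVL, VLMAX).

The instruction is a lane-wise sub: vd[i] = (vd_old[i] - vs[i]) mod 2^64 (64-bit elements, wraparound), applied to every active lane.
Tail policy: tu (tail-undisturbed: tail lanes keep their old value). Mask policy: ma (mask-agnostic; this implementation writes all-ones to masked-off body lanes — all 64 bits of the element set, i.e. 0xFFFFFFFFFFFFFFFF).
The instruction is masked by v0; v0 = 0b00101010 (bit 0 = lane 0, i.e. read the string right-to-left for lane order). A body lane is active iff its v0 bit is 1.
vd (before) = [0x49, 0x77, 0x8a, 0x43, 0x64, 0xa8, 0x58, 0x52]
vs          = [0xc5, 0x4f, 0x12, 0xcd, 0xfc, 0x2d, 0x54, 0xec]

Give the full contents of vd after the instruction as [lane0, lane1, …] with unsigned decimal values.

VLMAX = VLEN×LMUL/SEW = 128×4/64 = 8
vl = min(AVL, VLMAX) = min(8, 8) = 8
lane  0: mask-off/ones ⇒ 0xffffffffffffffff
lane  1: sub(0x77,0x4f) ⇒ 0x28
lane  2: mask-off/ones ⇒ 0xffffffffffffffff
lane  3: sub(0x43,0xcd) ⇒ 0xffffffffffffff76
lane  4: mask-off/ones ⇒ 0xffffffffffffffff
lane  5: sub(0xa8,0x2d) ⇒ 0x7b
lane  6: mask-off/ones ⇒ 0xffffffffffffffff
lane  7: mask-off/ones ⇒ 0xffffffffffffffff

vd = [18446744073709551615, 40, 18446744073709551615, 18446744073709551478, 18446744073709551615, 123, 18446744073709551615, 18446744073709551615]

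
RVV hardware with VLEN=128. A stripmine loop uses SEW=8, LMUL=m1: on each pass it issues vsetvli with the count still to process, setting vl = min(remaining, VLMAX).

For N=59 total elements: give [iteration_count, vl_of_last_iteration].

VLMAX = VLEN×LMUL/SEW = 128×1/8 = 16
iterations = ceil(59/16) = 4; final-pass vl = 11

[iterations, last_vl] = [4, 11]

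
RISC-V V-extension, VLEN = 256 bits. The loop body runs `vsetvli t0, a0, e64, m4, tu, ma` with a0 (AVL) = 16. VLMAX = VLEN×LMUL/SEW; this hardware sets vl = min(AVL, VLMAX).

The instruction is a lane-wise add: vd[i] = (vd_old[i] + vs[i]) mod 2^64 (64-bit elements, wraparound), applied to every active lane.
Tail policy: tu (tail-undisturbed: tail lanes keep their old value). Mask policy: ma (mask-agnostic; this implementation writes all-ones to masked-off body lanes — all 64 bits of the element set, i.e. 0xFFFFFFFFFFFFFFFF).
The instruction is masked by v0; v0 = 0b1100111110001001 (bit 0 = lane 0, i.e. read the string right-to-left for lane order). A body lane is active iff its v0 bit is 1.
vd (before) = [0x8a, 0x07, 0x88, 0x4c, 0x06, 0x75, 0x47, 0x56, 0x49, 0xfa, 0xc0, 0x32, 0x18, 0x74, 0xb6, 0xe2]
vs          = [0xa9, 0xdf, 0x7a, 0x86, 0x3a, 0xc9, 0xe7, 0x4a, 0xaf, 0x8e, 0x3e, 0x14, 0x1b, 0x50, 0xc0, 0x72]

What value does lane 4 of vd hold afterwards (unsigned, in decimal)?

vd[4] = 18446744073709551615

VLMAX = (256 × 4) / 64 = 16 lanes
AVL=16 ≤ VLMAX=16, so vl = 16
  i=0: add(0x8a,0xa9) → 307
  i=1: mask-off/ones → 18446744073709551615
  i=2: mask-off/ones → 18446744073709551615
  i=3: add(0x4c,0x86) → 210
  i=4: mask-off/ones → 18446744073709551615
  i=5: mask-off/ones → 18446744073709551615
  i=6: mask-off/ones → 18446744073709551615
  i=7: add(0x56,0x4a) → 160
  i=8: add(0x49,0xaf) → 248
  i=9: add(0xfa,0x8e) → 392
  i=10: add(0xc0,0x3e) → 254
  i=11: add(0x32,0x14) → 70
  i=12: mask-off/ones → 18446744073709551615
  i=13: mask-off/ones → 18446744073709551615
  i=14: add(0xb6,0xc0) → 374
  i=15: add(0xe2,0x72) → 340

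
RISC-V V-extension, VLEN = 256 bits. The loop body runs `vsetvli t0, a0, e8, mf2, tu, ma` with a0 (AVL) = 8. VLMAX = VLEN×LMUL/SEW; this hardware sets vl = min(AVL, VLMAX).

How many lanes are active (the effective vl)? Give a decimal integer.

vl = 8

VLMAX = VLEN×LMUL/SEW = 256×1/2/8 = 16
AVL=8 ≤ VLMAX=16, so vl = 8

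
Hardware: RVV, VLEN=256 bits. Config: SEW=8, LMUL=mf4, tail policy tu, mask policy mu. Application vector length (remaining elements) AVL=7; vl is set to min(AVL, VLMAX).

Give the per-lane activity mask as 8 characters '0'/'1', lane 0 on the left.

VLMAX = VLEN×LMUL/SEW = 256×1/4/8 = 8
AVL=7 ≤ VLMAX=8, so vl = 7
bits (lane 0 leftmost): 11111110

predicate = 11111110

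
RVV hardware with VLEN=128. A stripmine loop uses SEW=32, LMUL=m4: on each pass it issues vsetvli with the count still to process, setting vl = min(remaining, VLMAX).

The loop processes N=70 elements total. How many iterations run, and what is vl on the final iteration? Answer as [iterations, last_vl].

VLMAX = (128 × 4) / 32 = 16 lanes
iterations = ceil(70/16) = 5; final-pass vl = 6

[iterations, last_vl] = [5, 6]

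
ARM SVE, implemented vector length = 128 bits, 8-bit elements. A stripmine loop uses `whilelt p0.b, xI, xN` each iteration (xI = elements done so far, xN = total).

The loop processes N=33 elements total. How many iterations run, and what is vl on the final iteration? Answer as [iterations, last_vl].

register lanes = 128/8 = 16
N=33: ⌈33/16⌉ = 3 iters; last vl = 33 − 2×16 = 1

[iterations, last_vl] = [3, 1]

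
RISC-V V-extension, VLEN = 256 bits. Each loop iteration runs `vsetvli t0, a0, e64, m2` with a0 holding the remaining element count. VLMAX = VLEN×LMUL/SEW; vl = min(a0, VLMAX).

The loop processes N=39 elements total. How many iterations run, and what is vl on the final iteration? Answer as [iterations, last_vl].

VLMAX = (256 × 2) / 64 = 8 lanes
iterations = ceil(39/8) = 5; final-pass vl = 7

[iterations, last_vl] = [5, 7]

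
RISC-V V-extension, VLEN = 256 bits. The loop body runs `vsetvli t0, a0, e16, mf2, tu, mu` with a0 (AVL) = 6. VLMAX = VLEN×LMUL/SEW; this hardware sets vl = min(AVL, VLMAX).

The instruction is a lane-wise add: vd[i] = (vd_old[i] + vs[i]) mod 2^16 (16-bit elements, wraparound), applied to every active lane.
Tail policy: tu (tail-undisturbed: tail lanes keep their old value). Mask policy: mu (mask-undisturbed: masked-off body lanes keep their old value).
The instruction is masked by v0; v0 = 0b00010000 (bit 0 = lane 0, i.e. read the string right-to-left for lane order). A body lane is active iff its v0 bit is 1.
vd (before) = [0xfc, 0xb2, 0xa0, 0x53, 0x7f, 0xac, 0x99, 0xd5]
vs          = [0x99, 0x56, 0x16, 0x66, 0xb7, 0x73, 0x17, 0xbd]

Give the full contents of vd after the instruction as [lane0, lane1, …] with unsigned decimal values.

lanes per group: 256·1/2/16 = 8
AVL=6 ≤ VLMAX=8, so vl = 6
[0] mask-off/keep = 0xfc
[1] mask-off/keep = 0xb2
[2] mask-off/keep = 0xa0
[3] mask-off/keep = 0x53
[4] add(0x7f,0xb7) = 0x136
[5] mask-off/keep = 0xac
[6] tail/keep = 0x99
[7] tail/keep = 0xd5

vd = [252, 178, 160, 83, 310, 172, 153, 213]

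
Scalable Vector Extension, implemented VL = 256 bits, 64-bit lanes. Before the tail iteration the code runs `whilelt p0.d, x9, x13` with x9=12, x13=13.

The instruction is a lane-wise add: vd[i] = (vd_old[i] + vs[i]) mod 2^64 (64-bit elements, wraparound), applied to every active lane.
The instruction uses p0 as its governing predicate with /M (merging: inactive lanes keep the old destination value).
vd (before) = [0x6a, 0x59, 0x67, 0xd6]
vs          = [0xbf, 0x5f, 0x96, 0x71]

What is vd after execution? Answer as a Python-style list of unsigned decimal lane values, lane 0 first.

vd = [297, 89, 103, 214]

register lanes = 256/64 = 4
p0[j] = (12+j < 13); true for j=0..0 → 1 lanes set
vd[0] add(0x6a,0xbf) -> 0x129
vd[1] tail/keep -> 0x59
vd[2] tail/keep -> 0x67
vd[3] tail/keep -> 0xd6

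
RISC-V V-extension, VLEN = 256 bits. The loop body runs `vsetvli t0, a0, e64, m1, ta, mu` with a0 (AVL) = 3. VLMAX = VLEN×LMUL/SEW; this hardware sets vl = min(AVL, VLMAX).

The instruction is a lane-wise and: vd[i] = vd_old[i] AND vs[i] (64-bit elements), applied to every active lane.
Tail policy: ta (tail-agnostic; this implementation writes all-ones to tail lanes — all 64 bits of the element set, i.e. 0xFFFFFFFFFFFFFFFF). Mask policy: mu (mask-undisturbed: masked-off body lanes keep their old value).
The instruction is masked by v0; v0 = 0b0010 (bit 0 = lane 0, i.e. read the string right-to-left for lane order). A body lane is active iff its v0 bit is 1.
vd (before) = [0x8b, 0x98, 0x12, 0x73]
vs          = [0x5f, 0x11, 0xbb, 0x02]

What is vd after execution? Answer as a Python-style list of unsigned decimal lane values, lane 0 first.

lanes per group: 256·1/64 = 4
vl ← min(3, 4) = 3
lane  0: mask-off/keep ⇒ 0x8b
lane  1: and(0x98,0x11) ⇒ 0x10
lane  2: mask-off/keep ⇒ 0x12
lane  3: tail/ones ⇒ 0xffffffffffffffff

vd = [139, 16, 18, 18446744073709551615]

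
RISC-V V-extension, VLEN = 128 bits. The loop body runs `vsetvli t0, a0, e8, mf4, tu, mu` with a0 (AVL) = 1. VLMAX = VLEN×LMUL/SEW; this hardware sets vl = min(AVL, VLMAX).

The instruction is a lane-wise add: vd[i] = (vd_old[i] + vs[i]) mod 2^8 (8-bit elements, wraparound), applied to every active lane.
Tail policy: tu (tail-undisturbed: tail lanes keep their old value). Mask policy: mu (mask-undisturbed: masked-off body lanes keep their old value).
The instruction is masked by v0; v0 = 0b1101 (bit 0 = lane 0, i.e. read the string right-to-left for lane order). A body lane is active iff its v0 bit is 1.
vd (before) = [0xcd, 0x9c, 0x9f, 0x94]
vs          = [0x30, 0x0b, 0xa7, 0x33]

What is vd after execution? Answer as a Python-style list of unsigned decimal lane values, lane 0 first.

VLMAX = (128 × 1/4) / 8 = 4 lanes
vl ← min(1, 4) = 1
[0] add(0xcd,0x30) = 0xfd
[1] tail/keep = 0x9c
[2] tail/keep = 0x9f
[3] tail/keep = 0x94

vd = [253, 156, 159, 148]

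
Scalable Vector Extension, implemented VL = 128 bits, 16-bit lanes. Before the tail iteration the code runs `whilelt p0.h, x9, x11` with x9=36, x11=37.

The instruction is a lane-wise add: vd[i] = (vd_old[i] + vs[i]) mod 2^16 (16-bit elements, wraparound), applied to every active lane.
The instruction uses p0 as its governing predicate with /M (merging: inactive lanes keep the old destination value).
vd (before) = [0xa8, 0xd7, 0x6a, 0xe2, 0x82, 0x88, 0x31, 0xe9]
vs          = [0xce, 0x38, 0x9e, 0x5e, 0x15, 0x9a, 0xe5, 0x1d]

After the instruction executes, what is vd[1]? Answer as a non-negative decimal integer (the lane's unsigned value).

128-bit reg / 16-bit elem → 8 lanes
whilelt: lane j active iff 36+j < 37 → j < 1 → 1 active
vd[0] add(0xa8,0xce) -> 0x176
vd[1] tail/keep -> 0xd7
vd[2] tail/keep -> 0x6a
vd[3] tail/keep -> 0xe2
vd[4] tail/keep -> 0x82
vd[5] tail/keep -> 0x88
vd[6] tail/keep -> 0x31
vd[7] tail/keep -> 0xe9

vd[1] = 215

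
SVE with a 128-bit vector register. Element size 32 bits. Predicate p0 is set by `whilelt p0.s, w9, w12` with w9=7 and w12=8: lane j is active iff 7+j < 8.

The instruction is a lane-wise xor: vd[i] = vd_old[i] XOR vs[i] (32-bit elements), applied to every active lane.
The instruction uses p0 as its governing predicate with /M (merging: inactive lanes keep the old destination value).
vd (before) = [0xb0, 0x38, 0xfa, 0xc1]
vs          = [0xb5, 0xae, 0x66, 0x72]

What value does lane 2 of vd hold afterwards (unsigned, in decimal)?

lane count: 128 div 32 = 4
whilelt: lane j active iff 7+j < 8 → j < 1 → 1 active
vd[0] xor(0xb0,0xb5) -> 0x05
vd[1] tail/keep -> 0x38
vd[2] tail/keep -> 0xfa
vd[3] tail/keep -> 0xc1

vd[2] = 250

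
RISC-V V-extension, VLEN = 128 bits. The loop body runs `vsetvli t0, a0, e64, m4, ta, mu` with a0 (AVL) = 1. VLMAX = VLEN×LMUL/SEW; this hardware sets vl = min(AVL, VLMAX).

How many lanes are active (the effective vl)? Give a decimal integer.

VLMAX = (128 × 4) / 64 = 8 lanes
AVL=1 ≤ VLMAX=8, so vl = 1

vl = 1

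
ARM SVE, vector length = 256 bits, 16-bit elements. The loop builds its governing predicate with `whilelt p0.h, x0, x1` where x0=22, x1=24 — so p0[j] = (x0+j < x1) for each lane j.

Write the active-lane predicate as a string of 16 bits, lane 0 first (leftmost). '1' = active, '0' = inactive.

register lanes = 256/16 = 16
whilelt: lane j active iff 22+j < 24 → j < 2 → 2 active
bits (lane 0 leftmost): 1100000000000000

predicate = 1100000000000000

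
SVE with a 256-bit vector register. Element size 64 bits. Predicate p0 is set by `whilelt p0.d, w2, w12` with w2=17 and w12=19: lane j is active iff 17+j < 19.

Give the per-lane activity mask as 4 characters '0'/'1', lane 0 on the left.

predicate = 1100

256-bit reg / 64-bit elem → 4 lanes
p0[j] = (17+j < 19); true for j=0..1 → 2 lanes set
bits (lane 0 leftmost): 1100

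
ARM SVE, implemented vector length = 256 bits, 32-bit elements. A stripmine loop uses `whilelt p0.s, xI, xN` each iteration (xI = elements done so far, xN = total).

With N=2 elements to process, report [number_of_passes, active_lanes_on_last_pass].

register lanes = 256/32 = 8
N=2: ⌈2/8⌉ = 1 iters; last vl = 2 − 0×8 = 2

[iterations, last_vl] = [1, 2]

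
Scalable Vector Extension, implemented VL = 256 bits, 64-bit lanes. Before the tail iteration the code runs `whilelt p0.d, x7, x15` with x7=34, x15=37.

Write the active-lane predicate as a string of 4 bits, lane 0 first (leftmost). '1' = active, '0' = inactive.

predicate = 1110

register lanes = 256/64 = 4
p0[j] = (34+j < 37); true for j=0..2 → 3 lanes set
bits (lane 0 leftmost): 1110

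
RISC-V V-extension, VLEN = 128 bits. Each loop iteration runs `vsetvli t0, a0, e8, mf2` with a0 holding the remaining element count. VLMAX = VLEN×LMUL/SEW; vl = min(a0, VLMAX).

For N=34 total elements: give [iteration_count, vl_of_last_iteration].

[iterations, last_vl] = [5, 2]

VLMAX = (128 × 1/2) / 8 = 8 lanes
iterations = ceil(34/8) = 5; final-pass vl = 2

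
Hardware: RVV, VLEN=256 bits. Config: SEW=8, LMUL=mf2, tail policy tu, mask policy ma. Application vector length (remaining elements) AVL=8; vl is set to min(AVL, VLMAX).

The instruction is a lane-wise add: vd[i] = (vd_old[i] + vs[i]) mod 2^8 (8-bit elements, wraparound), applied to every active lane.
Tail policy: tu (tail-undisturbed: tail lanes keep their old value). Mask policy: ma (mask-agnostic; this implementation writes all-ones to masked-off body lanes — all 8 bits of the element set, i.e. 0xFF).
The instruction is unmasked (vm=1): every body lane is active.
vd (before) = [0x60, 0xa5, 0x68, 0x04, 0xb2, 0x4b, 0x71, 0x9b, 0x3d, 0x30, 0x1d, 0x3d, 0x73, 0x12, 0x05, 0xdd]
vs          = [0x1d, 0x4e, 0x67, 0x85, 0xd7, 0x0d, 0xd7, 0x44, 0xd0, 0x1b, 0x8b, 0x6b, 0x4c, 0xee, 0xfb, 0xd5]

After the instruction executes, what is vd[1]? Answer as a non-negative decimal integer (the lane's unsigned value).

vd[1] = 243

VLMAX = (256 × 1/2) / 8 = 16 lanes
AVL=8 ≤ VLMAX=16, so vl = 8
  i=0: add(0x60,0x1d) → 125
  i=1: add(0xa5,0x4e) → 243
  i=2: add(0x68,0x67) → 207
  i=3: add(0x04,0x85) → 137
  i=4: add(0xb2,0xd7) → 137
  i=5: add(0x4b,0x0d) → 88
  i=6: add(0x71,0xd7) → 72
  i=7: add(0x9b,0x44) → 223
  i=8: tail/keep → 61
  i=9: tail/keep → 48
  i=10: tail/keep → 29
  i=11: tail/keep → 61
  i=12: tail/keep → 115
  i=13: tail/keep → 18
  i=14: tail/keep → 5
  i=15: tail/keep → 221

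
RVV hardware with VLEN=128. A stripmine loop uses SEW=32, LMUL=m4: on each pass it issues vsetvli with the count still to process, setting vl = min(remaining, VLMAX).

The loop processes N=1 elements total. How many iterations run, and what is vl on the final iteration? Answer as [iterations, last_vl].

[iterations, last_vl] = [1, 1]

VLMAX = (128 × 4) / 32 = 16 lanes
N=1: ⌈1/16⌉ = 1 iters; last vl = 1 − 0×16 = 1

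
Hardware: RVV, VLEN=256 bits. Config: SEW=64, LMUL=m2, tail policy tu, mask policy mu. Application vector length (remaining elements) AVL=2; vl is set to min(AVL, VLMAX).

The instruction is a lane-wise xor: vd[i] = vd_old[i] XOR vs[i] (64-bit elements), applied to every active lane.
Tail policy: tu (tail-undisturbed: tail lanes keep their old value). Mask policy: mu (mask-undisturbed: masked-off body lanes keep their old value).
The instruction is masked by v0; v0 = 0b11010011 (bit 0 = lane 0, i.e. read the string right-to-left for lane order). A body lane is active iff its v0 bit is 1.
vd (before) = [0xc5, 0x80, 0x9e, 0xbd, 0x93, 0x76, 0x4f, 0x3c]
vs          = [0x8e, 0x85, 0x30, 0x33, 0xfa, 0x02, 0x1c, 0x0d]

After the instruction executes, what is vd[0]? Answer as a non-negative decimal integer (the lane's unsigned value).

VLMAX = VLEN×LMUL/SEW = 256×2/64 = 8
AVL=2 ≤ VLMAX=8, so vl = 2
[0] xor(0xc5,0x8e) = 0x4b
[1] xor(0x80,0x85) = 0x05
[2] tail/keep = 0x9e
[3] tail/keep = 0xbd
[4] tail/keep = 0x93
[5] tail/keep = 0x76
[6] tail/keep = 0x4f
[7] tail/keep = 0x3c

vd[0] = 75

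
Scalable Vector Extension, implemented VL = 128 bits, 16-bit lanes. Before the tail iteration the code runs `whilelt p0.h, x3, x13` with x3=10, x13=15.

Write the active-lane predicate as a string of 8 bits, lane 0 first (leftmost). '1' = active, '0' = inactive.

predicate = 11111000

128-bit reg / 16-bit elem → 8 lanes
active while 10+j < 15, i.e. j ∈ [0,5) capped at 8 ⇒ 5
bits (lane 0 leftmost): 11111000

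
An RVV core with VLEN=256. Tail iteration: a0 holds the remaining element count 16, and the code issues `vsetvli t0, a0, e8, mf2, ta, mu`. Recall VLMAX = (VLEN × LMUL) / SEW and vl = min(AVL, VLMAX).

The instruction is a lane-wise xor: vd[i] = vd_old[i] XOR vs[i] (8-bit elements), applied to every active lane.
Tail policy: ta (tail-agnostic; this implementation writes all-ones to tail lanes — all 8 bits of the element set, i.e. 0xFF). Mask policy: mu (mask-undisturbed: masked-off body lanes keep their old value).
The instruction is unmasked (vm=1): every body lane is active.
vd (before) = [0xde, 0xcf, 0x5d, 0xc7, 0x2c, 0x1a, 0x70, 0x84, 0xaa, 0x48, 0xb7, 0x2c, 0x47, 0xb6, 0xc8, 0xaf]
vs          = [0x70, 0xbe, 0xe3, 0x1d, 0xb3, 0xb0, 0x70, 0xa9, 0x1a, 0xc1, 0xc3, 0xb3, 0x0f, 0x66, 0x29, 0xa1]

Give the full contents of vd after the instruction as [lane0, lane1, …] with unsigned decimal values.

vd = [174, 113, 190, 218, 159, 170, 0, 45, 176, 137, 116, 159, 72, 208, 225, 14]

lanes per group: 256·1/2/8 = 16
AVL=16 ≤ VLMAX=16, so vl = 16
lane  0: xor(0xde,0x70) ⇒ 0xae
lane  1: xor(0xcf,0xbe) ⇒ 0x71
lane  2: xor(0x5d,0xe3) ⇒ 0xbe
lane  3: xor(0xc7,0x1d) ⇒ 0xda
lane  4: xor(0x2c,0xb3) ⇒ 0x9f
lane  5: xor(0x1a,0xb0) ⇒ 0xaa
lane  6: xor(0x70,0x70) ⇒ 0x00
lane  7: xor(0x84,0xa9) ⇒ 0x2d
lane  8: xor(0xaa,0x1a) ⇒ 0xb0
lane  9: xor(0x48,0xc1) ⇒ 0x89
lane 10: xor(0xb7,0xc3) ⇒ 0x74
lane 11: xor(0x2c,0xb3) ⇒ 0x9f
lane 12: xor(0x47,0x0f) ⇒ 0x48
lane 13: xor(0xb6,0x66) ⇒ 0xd0
lane 14: xor(0xc8,0x29) ⇒ 0xe1
lane 15: xor(0xaf,0xa1) ⇒ 0x0e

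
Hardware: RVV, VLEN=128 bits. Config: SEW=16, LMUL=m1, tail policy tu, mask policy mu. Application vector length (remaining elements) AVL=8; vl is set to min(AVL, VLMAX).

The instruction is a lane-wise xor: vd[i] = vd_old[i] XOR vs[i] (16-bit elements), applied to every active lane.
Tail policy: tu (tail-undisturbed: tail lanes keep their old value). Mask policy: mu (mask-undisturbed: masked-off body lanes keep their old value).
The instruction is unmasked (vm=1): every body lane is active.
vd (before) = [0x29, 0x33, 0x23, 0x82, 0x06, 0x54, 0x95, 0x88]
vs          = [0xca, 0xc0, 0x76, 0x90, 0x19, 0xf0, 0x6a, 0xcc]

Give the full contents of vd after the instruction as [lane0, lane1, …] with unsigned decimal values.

vd = [227, 243, 85, 18, 31, 164, 255, 68]

VLMAX = (128 × 1) / 16 = 8 lanes
AVL=8 ≤ VLMAX=8, so vl = 8
  i=0: xor(0x29,0xca) → 227
  i=1: xor(0x33,0xc0) → 243
  i=2: xor(0x23,0x76) → 85
  i=3: xor(0x82,0x90) → 18
  i=4: xor(0x06,0x19) → 31
  i=5: xor(0x54,0xf0) → 164
  i=6: xor(0x95,0x6a) → 255
  i=7: xor(0x88,0xcc) → 68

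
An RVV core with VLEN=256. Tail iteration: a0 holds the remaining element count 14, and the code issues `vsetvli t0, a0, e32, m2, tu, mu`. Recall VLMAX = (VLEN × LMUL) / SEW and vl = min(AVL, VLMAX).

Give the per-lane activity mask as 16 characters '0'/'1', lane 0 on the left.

VLMAX = VLEN×LMUL/SEW = 256×2/32 = 16
vl = min(AVL, VLMAX) = min(14, 16) = 14
bits (lane 0 leftmost): 1111111111111100

predicate = 1111111111111100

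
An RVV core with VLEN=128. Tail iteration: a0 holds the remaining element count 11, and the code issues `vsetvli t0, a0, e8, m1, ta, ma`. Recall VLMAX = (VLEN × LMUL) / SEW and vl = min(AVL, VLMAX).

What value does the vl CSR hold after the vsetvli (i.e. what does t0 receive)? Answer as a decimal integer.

vl = 11

VLMAX = (128 × 1) / 8 = 16 lanes
vl ← min(11, 16) = 11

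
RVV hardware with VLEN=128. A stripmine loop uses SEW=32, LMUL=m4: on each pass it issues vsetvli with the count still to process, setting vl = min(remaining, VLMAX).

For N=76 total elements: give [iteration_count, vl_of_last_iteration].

[iterations, last_vl] = [5, 12]

VLMAX = (128 × 4) / 32 = 16 lanes
N=76: ⌈76/16⌉ = 5 iters; last vl = 76 − 4×16 = 12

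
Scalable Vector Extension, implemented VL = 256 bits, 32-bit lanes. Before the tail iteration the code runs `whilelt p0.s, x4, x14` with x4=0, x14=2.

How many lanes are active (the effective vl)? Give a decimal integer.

register lanes = 256/32 = 8
active while 0+j < 2, i.e. j ∈ [0,2) capped at 8 ⇒ 2

vl = 2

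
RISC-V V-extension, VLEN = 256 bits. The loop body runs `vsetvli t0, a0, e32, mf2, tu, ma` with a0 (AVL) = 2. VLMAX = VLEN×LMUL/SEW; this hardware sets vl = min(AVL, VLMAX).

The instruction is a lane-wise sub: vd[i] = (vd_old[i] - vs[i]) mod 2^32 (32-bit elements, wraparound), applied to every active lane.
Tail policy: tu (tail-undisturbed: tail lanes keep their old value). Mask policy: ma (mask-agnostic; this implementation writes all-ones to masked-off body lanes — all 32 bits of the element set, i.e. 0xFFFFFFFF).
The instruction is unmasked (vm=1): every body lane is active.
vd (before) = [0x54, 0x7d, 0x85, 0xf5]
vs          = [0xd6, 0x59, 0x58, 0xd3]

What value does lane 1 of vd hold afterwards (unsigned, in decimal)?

VLMAX = (256 × 1/2) / 32 = 4 lanes
AVL=2 ≤ VLMAX=4, so vl = 2
  i=0: sub(0x54,0xd6) → 4294967166
  i=1: sub(0x7d,0x59) → 36
  i=2: tail/keep → 133
  i=3: tail/keep → 245

vd[1] = 36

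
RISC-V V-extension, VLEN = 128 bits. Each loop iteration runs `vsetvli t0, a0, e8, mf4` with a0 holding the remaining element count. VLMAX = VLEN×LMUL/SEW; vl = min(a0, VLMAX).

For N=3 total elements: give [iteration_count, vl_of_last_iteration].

VLMAX = VLEN×LMUL/SEW = 128×1/4/8 = 4
iterations = ceil(3/4) = 1; final-pass vl = 3

[iterations, last_vl] = [1, 3]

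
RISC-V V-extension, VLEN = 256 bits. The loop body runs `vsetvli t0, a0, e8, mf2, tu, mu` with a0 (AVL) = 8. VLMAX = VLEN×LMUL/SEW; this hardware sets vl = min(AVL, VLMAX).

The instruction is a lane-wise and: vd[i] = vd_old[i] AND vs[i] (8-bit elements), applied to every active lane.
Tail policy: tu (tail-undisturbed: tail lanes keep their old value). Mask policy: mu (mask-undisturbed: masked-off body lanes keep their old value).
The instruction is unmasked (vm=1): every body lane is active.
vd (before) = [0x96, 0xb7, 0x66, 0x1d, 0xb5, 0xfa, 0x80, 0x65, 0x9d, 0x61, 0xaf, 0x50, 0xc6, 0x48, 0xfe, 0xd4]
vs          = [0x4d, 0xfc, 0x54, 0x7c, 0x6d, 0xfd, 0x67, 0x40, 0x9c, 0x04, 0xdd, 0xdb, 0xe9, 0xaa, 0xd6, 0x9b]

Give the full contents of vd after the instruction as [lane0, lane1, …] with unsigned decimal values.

VLMAX = VLEN×LMUL/SEW = 256×1/2/8 = 16
vl ← min(8, 16) = 8
[0] and(0x96,0x4d) = 0x04
[1] and(0xb7,0xfc) = 0xb4
[2] and(0x66,0x54) = 0x44
[3] and(0x1d,0x7c) = 0x1c
[4] and(0xb5,0x6d) = 0x25
[5] and(0xfa,0xfd) = 0xf8
[6] and(0x80,0x67) = 0x00
[7] and(0x65,0x40) = 0x40
[8] tail/keep = 0x9d
[9] tail/keep = 0x61
[10] tail/keep = 0xaf
[11] tail/keep = 0x50
[12] tail/keep = 0xc6
[13] tail/keep = 0x48
[14] tail/keep = 0xfe
[15] tail/keep = 0xd4

vd = [4, 180, 68, 28, 37, 248, 0, 64, 157, 97, 175, 80, 198, 72, 254, 212]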